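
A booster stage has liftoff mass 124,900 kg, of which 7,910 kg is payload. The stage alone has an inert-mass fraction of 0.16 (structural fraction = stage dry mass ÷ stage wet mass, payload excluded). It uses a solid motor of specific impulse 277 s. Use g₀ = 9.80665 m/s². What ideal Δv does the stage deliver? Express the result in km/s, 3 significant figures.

Stage wet mass = m₀ − payload = 124,900 − 7,910 = 116,990 kg.
Stage dry mass = ε × stage wet mass = 0.16 × 116,990 = 18,718.4 kg.
Burnout mass m_f = stage dry + payload = 18,718.4 + 7,910 = 26,628.4 kg.
v_e = Isp · g₀ = 277 × 9.80665 = 2716.4 m/s.
Δv = v_e · ln(124,900/26,628.4) = 2716.4 × ln(4.69) = 2716.4 × 1.5455 ≈ 4198 m/s.

Δv ≈ 4.20 km/s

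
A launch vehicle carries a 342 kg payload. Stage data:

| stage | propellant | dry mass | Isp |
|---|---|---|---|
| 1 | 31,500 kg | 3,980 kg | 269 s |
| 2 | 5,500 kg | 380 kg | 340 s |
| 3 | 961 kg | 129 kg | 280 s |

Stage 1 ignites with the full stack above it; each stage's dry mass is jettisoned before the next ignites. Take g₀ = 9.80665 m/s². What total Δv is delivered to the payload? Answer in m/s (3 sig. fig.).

Ignition mass of stage 1 = 31,500+3,980 + 5,500+380 + 961+129 + 342 = 42,792 kg.
Stage 1: m₀ = 42,792 kg, m_f = 42,792 − 31,500 = 11,292 kg; Δv = 269×9.80665×ln(3.79) = 2638.0×1.3323 ≈ 3514 m/s.
Stage 2: m₀ = 7,312 kg, m_f = 7,312 − 5,500 = 1,812 kg; Δv = 340×9.80665×ln(4.035) = 3334.3×1.3951 ≈ 4652 m/s.
Stage 3: m₀ = 1,432 kg, m_f = 1,432 − 961 = 471 kg; Δv = 280×9.80665×ln(3.04) = 2745.9×1.1120 ≈ 3053 m/s.
Total Δv = 3514 + 4652 + 3053 = 11219 m/s.

Δv ≈ 11200 m/s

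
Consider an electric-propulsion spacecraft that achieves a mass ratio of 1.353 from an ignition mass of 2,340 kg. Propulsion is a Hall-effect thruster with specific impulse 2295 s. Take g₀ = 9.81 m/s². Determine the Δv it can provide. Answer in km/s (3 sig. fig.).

v_e = Isp · g₀ = 2295 × 9.81 = 22514.0 m/s.
From the ideal rocket equation, Δv = v_e · ln(1.353) = 22514.0 × 0.3023 ≈ 6806.5 m/s.

Δv ≈ 6.81 km/s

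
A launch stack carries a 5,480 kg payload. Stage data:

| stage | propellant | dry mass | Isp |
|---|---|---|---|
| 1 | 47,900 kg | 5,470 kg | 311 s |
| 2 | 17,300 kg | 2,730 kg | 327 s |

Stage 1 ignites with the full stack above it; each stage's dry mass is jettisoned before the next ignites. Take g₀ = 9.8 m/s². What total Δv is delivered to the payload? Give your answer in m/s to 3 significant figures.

Δv ≈ 6480 m/s

Ignition mass of stage 1 = 47,900+5,470 + 17,300+2,730 + 5,480 = 78,880 kg.
Stage 1: m₀ = 78,880 kg, m_f = 78,880 − 47,900 = 30,980 kg; Δv = 311×9.8×ln(2.546) = 3047.8×0.9346 ≈ 2848 m/s.
Stage 2: m₀ = 25,510 kg, m_f = 25,510 − 17,300 = 8,210 kg; Δv = 327×9.8×ln(3.107) = 3204.6×1.1337 ≈ 3633 m/s.
Total Δv = 2848 + 3633 = 6481 m/s.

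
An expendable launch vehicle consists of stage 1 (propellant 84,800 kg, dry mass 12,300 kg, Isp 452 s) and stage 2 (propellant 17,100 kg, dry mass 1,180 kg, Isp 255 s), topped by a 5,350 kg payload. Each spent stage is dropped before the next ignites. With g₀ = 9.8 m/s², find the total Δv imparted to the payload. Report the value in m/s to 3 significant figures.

Ignition mass of stage 1 = 84,800+12,300 + 17,100+1,180 + 5,350 = 120,730 kg.
Stage 1: m₀ = 120,730 kg, m_f = 120,730 − 84,800 = 35,930 kg; Δv = 452×9.8×ln(3.36) = 4429.6×1.2120 ≈ 5369 m/s.
Stage 2: m₀ = 23,630 kg, m_f = 23,630 − 17,100 = 6,530 kg; Δv = 255×9.8×ln(3.619) = 2499.0×1.2861 ≈ 3214 m/s.
Total Δv = 5369 + 3214 = 8583 m/s.

Δv ≈ 8580 m/s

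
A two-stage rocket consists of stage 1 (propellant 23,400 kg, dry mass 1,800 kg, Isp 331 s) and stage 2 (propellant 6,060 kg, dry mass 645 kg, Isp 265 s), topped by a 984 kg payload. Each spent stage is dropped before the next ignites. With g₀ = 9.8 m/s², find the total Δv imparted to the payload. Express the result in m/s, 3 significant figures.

Ignition mass of stage 1 = 23,400+1,800 + 6,060+645 + 984 = 32,889 kg.
Stage 1: m₀ = 32,889 kg, m_f = 32,889 − 23,400 = 9,489 kg; Δv = 331×9.8×ln(3.466) = 3243.8×1.2430 ≈ 4032 m/s.
Stage 2: m₀ = 7,689 kg, m_f = 7,689 − 6,060 = 1,629 kg; Δv = 265×9.8×ln(4.72) = 2597.0×1.5518 ≈ 4030 m/s.
Total Δv = 4032 + 4030 = 8062 m/s.

Δv ≈ 8060 m/s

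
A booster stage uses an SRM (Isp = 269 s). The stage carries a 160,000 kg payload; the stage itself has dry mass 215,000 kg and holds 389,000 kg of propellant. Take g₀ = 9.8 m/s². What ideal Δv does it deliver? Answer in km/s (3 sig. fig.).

Δv ≈ 1.88 km/s

v_e = Isp · g₀ = 269 × 9.8 = 2636.2 m/s.
m₀ = payload + dry + propellant = 160,000 + 215,000 + 389,000 = 764,000 kg.
m_f = payload + dry = 160,000 + 215,000 = 375,000 kg.
Δv = v_e · ln(m₀/m_f) = 2636.2 × ln(2.037) = 2636.2 × 0.7116 ≈ 1876.0 m/s.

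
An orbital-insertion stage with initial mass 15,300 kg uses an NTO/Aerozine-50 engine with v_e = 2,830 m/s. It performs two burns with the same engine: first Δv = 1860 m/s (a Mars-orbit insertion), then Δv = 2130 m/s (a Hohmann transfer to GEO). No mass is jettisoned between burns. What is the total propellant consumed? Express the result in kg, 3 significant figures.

total propellant consumed ≈ 11600 kg

After the first burn: m = 15300 × exp(−1860/2830.0) = 15300 × 0.51828 = 7,929.68 kg.
After the second burn: m = 7,929.68 × exp(−2130/2830.0) = 7,929.68 × 0.47112 = 3,735.83 kg.
Total propellant = m₀ − m_final = 15300 − 3,735.83 = 11,564.17 kg.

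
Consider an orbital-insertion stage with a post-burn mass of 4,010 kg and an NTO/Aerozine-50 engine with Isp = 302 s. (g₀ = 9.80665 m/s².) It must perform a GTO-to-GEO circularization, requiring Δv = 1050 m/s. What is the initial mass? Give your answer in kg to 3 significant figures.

v_e = Isp · g₀ = 302 × 9.80665 = 2961.6 m/s.
Using Δv = v_e ln(m₀/m_f): m₀/m_f = exp(Δv / v_e) = exp(1050 / 2961.6) = exp(0.3545) = 1.4255.
m₀ = m_f × 1.4255 = 4,010 × 1.4255 = 5,716.26 kg.

initial mass ≈ 5720 kg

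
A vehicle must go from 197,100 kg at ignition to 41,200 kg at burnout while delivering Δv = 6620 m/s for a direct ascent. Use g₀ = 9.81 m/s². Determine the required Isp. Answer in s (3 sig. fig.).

Isp ≈ 431 s

ln(m₀/m_f) = ln(197100/41200) = ln(4.784) = 1.5653.
From the ideal rocket equation, v_e = Δv / ln(m₀/m_f) = 6620 / 1.5653 = 4229.3 m/s.
Isp = v_e / g₀ = 4229.3 / 9.81 = 431.1 s.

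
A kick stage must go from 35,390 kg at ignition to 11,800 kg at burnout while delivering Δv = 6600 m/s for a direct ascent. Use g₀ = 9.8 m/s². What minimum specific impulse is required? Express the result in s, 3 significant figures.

ln(m₀/m_f) = ln(35390/11800) = ln(2.999) = 1.0983.
Rocket equation: v_e = Δv / ln(m₀/m_f) = 6600 / 1.0983 = 6009.1 m/s.
Isp = v_e / g₀ = 6009.1 / 9.8 = 613.2 s.

Isp ≈ 613 s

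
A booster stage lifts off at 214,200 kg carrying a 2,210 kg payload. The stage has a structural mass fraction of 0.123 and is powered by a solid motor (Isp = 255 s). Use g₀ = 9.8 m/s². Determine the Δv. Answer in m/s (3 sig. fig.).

Δv ≈ 5060 m/s

Stage wet mass = m₀ − payload = 214,200 − 2,210 = 211,990 kg.
Stage dry mass = ε × stage wet mass = 0.123 × 211,990 = 26,074.8 kg.
Burnout mass m_f = stage dry + payload = 26,074.8 + 2,210 = 28,284.8 kg.
v_e = Isp · g₀ = 255 × 9.8 = 2499.0 m/s.
Δv = v_e · ln(214,200/28,284.8) = 2499.0 × ln(7.573) = 2499.0 × 2.0246 ≈ 5059 m/s.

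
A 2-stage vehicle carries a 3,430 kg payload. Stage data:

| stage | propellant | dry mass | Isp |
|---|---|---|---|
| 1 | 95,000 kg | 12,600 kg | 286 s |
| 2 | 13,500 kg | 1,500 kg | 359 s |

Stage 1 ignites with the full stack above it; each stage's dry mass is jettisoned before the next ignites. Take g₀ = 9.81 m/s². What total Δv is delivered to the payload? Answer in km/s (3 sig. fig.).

Ignition mass of stage 1 = 95,000+12,600 + 13,500+1,500 + 3,430 = 126,030 kg.
Stage 1: m₀ = 126,030 kg, m_f = 126,030 − 95,000 = 31,030 kg; Δv = 286×9.81×ln(4.062) = 2805.7×1.4016 ≈ 3932 m/s.
Stage 2: m₀ = 18,430 kg, m_f = 18,430 − 13,500 = 4,930 kg; Δv = 359×9.81×ln(3.738) = 3521.8×1.3186 ≈ 4644 m/s.
Total Δv = 3932 + 4644 = 8576 m/s.

Δv ≈ 8.58 km/s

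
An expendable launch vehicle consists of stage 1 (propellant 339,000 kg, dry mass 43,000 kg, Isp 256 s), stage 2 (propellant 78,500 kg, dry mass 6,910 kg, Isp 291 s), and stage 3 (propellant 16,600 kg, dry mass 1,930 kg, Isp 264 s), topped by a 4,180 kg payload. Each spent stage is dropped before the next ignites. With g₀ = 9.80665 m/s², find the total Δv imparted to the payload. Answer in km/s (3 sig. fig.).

Δv ≈ 10.0 km/s

Ignition mass of stage 1 = 339,000+43,000 + 78,500+6,910 + 16,600+1,930 + 4,180 = 490,120 kg.
Stage 1: m₀ = 490,120 kg, m_f = 490,120 − 339,000 = 151,120 kg; Δv = 256×9.80665×ln(3.243) = 2510.5×1.1766 ≈ 2954 m/s.
Stage 2: m₀ = 108,120 kg, m_f = 108,120 − 78,500 = 29,620 kg; Δv = 291×9.80665×ln(3.65) = 2853.7×1.2948 ≈ 3695 m/s.
Stage 3: m₀ = 22,710 kg, m_f = 22,710 − 16,600 = 6,110 kg; Δv = 264×9.80665×ln(3.717) = 2589.0×1.3129 ≈ 3399 m/s.
Total Δv = 2954 + 3695 + 3399 = 10048 m/s.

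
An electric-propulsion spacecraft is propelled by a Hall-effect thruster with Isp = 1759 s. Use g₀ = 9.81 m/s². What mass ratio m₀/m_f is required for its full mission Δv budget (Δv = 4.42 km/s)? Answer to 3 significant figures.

mass ratio ≈ 1.29

v_e = Isp · g₀ = 1759 × 9.81 = 17255.8 m/s.
Rocket equation: m₀/m_f = exp(Δv / v_e) = exp(4420 / 17255.8) = exp(0.2561) = 1.2919.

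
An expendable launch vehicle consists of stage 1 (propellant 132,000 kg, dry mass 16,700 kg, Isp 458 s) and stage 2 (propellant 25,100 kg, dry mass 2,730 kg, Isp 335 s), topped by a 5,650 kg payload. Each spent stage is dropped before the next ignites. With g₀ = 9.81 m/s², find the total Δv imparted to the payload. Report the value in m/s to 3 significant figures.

Ignition mass of stage 1 = 132,000+16,700 + 25,100+2,730 + 5,650 = 182,180 kg.
Stage 1: m₀ = 182,180 kg, m_f = 182,180 − 132,000 = 50,180 kg; Δv = 458×9.81×ln(3.631) = 4493.0×1.2894 ≈ 5793 m/s.
Stage 2: m₀ = 33,480 kg, m_f = 33,480 − 25,100 = 8,380 kg; Δv = 335×9.81×ln(3.995) = 3286.4×1.3851 ≈ 4552 m/s.
Total Δv = 5793 + 4552 = 10345 m/s.

Δv ≈ 10300 m/s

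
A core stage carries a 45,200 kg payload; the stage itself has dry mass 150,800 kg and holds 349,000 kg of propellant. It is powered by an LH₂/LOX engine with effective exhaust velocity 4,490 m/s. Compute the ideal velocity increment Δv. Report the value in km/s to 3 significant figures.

Δv ≈ 4.59 km/s

m₀ = payload + dry + propellant = 45,200 + 150,800 + 349,000 = 545,000 kg.
m_f = payload + dry = 45,200 + 150,800 = 196,000 kg.
Rocket equation: Δv = v_e · ln(m₀/m_f) = 4490.0 × ln(2.781) = 4490.0 × 1.0227 ≈ 4591.8 m/s.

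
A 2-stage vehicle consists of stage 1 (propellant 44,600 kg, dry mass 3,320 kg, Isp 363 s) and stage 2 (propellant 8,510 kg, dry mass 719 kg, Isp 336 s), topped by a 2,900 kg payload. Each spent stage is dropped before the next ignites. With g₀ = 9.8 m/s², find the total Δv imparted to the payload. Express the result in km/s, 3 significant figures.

Δv ≈ 8.81 km/s

Ignition mass of stage 1 = 44,600+3,320 + 8,510+719 + 2,900 = 60,049 kg.
Stage 1: m₀ = 60,049 kg, m_f = 60,049 − 44,600 = 15,449 kg; Δv = 363×9.8×ln(3.887) = 3557.4×1.3576 ≈ 4830 m/s.
Stage 2: m₀ = 12,129 kg, m_f = 12,129 − 8,510 = 3,619 kg; Δv = 336×9.8×ln(3.351) = 3292.8×1.2094 ≈ 3982 m/s.
Total Δv = 4830 + 3982 = 8812 m/s.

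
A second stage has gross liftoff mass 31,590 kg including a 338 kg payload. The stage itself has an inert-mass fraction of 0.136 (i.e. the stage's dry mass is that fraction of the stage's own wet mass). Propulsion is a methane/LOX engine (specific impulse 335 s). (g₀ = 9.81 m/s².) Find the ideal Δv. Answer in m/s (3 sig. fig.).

Δv ≈ 6340 m/s

Stage wet mass = m₀ − payload = 31,590 − 338 = 31,252 kg.
Stage dry mass = ε × stage wet mass = 0.136 × 31,252 = 4,250.27 kg.
Burnout mass m_f = stage dry + payload = 4,250.27 + 338 = 4,588.27 kg.
v_e = Isp · g₀ = 335 × 9.81 = 3286.4 m/s.
Δv = v_e · ln(31,590/4,588.27) = 3286.4 × ln(6.885) = 3286.4 × 1.9293 ≈ 6340 m/s.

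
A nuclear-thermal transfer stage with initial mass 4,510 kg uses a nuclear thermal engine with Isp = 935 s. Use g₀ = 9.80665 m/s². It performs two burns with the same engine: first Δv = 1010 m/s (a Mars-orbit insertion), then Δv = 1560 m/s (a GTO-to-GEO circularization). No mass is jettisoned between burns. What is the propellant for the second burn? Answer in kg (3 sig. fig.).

propellant for the second burn ≈ 632 kg

v_e = Isp · g₀ = 935 × 9.80665 = 9169.2 m/s.
After the first burn: m = 4510 × exp(−1010/9169.2) = 4510 × 0.89570 = 4,039.61 kg.
After the second burn: m = 4,039.61 × exp(−1560/9169.2) = 4,039.61 × 0.84355 = 3,407.61 kg.
Second-burn propellant = 4,039.61 − 3,407.61 = 632 kg.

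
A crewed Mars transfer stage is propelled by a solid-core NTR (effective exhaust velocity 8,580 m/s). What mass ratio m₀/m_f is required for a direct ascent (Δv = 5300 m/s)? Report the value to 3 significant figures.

mass ratio ≈ 1.85

Using Δv = v_e ln(m₀/m_f): m₀/m_f = exp(Δv / v_e) = exp(5300 / 8580.0) = exp(0.6177) = 1.8547.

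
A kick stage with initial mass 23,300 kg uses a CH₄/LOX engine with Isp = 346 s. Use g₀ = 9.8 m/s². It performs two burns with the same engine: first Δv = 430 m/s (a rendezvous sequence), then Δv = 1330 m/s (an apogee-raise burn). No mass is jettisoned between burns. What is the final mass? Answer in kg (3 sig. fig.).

v_e = Isp · g₀ = 346 × 9.8 = 3390.8 m/s.
After the first burn: m = 23300 × exp(−430/3390.8) = 23300 × 0.88090 = 20,525 kg.
After the second burn: m = 20,525 × exp(−1330/3390.8) = 20,525 × 0.67554 = 13,865.5 kg.

final mass ≈ 13900 kg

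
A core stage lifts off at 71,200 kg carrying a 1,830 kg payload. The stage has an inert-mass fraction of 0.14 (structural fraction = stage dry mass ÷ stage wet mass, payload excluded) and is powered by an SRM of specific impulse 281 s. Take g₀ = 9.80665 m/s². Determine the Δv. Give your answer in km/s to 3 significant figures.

Stage wet mass = m₀ − payload = 71,200 − 1,830 = 69,370 kg.
Stage dry mass = ε × stage wet mass = 0.14 × 69,370 = 9,711.8 kg.
Burnout mass m_f = stage dry + payload = 9,711.8 + 1,830 = 11,541.8 kg.
v_e = Isp · g₀ = 281 × 9.80665 = 2755.7 m/s.
Δv = v_e · ln(71,200/11,541.8) = 2755.7 × ln(6.169) = 2755.7 × 1.8195 ≈ 5014 m/s.

Δv ≈ 5.01 km/s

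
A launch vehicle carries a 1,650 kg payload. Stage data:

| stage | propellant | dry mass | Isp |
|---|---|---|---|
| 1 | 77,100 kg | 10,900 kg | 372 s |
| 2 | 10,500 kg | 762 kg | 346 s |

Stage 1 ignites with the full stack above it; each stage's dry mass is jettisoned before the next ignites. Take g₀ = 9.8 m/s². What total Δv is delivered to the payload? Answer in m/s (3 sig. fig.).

Δv ≈ 11000 m/s

Ignition mass of stage 1 = 77,100+10,900 + 10,500+762 + 1,650 = 100,912 kg.
Stage 1: m₀ = 100,912 kg, m_f = 100,912 − 77,100 = 23,812 kg; Δv = 372×9.8×ln(4.238) = 3645.6×1.4441 ≈ 5264 m/s.
Stage 2: m₀ = 12,912 kg, m_f = 12,912 − 10,500 = 2,412 kg; Δv = 346×9.8×ln(5.353) = 3390.8×1.6777 ≈ 5689 m/s.
Total Δv = 5264 + 5689 = 10953 m/s.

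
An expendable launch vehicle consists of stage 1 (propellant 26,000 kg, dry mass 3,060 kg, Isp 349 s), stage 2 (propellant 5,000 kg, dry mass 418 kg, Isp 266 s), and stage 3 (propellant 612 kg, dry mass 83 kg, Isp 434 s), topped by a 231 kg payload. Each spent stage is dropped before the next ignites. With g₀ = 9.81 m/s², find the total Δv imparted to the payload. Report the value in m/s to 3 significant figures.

Δv ≈ 13200 m/s

Ignition mass of stage 1 = 26,000+3,060 + 5,000+418 + 612+83 + 231 = 35,404 kg.
Stage 1: m₀ = 35,404 kg, m_f = 35,404 − 26,000 = 9,404 kg; Δv = 349×9.81×ln(3.765) = 3423.7×1.3257 ≈ 4539 m/s.
Stage 2: m₀ = 6,344 kg, m_f = 6,344 − 5,000 = 1,344 kg; Δv = 266×9.81×ln(4.72) = 2609.5×1.5519 ≈ 4050 m/s.
Stage 3: m₀ = 926 kg, m_f = 926 − 612 = 314 kg; Δv = 434×9.81×ln(2.949) = 4257.5×1.0815 ≈ 4604 m/s.
Total Δv = 4539 + 4050 + 4604 = 13193 m/s.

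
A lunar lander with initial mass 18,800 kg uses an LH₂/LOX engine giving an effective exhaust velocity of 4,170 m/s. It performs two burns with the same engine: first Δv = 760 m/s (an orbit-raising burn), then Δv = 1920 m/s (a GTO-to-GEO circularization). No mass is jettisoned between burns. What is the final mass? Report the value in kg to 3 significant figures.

final mass ≈ 9890 kg

After the first burn: m = 18800 × exp(−760/4170.0) = 18800 × 0.83339 = 15,667.7 kg.
After the second burn: m = 15,667.7 × exp(−1920/4170.0) = 15,667.7 × 0.63101 = 9,886.48 kg.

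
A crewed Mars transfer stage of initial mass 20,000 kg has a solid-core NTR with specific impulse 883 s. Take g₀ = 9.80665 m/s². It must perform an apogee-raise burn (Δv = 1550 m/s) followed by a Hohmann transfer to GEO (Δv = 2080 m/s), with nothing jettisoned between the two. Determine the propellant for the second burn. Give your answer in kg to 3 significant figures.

v_e = Isp · g₀ = 883 × 9.80665 = 8659.3 m/s.
After the first burn: m = 20000 × exp(−1550/8659.3) = 20000 × 0.83611 = 16,722.2 kg.
After the second burn: m = 16,722.2 × exp(−2080/8659.3) = 16,722.2 × 0.78647 = 13,151.5 kg.
Second-burn propellant = 16,722.2 − 13,151.5 = 3,570.7 kg.

propellant for the second burn ≈ 3570 kg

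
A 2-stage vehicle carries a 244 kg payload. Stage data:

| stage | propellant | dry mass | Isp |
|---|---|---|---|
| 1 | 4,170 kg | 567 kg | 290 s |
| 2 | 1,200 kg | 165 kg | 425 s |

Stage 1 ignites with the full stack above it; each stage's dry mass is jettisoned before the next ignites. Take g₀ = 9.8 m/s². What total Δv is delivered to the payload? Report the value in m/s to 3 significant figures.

Ignition mass of stage 1 = 4,170+567 + 1,200+165 + 244 = 6,346 kg.
Stage 1: m₀ = 6,346 kg, m_f = 6,346 − 4,170 = 2,176 kg; Δv = 290×9.8×ln(2.916) = 2842.0×1.0703 ≈ 3042 m/s.
Stage 2: m₀ = 1,609 kg, m_f = 1,609 − 1,200 = 409 kg; Δv = 425×9.8×ln(3.934) = 4165.0×1.3697 ≈ 5705 m/s.
Total Δv = 3042 + 5705 = 8747 m/s.

Δv ≈ 8750 m/s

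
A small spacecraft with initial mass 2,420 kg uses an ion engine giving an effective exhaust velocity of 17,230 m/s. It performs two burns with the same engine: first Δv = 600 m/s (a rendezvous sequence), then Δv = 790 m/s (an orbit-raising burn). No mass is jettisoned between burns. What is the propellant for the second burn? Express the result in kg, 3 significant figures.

After the first burn: m = 2420 × exp(−600/17230.0) = 2420 × 0.96578 = 2,337.19 kg.
After the second burn: m = 2,337.19 × exp(−790/17230.0) = 2,337.19 × 0.95518 = 2,232.44 kg.
Second-burn propellant = 2,337.19 − 2,232.44 = 104.75 kg.

propellant for the second burn ≈ 105 kg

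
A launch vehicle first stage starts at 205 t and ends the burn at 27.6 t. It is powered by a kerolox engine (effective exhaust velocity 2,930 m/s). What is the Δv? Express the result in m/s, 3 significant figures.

Δv ≈ 5880 m/s

Δv = v_e · ln(m₀/m_f) = 2930.0 × ln(7.428) = 2930.0 × 2.0052 ≈ 5875.2 m/s.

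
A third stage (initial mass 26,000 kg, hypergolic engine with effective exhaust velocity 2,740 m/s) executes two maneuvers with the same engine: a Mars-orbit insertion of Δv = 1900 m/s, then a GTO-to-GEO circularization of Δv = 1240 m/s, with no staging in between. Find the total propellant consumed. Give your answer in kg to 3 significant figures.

total propellant consumed ≈ 17700 kg

After the first burn: m = 26000 × exp(−1900/2740.0) = 26000 × 0.49986 = 12,996.4 kg.
After the second burn: m = 12,996.4 × exp(−1240/2740.0) = 12,996.4 × 0.63600 = 8,265.71 kg.
Total propellant = m₀ − m_final = 26000 − 8,265.71 = 17,734.29 kg.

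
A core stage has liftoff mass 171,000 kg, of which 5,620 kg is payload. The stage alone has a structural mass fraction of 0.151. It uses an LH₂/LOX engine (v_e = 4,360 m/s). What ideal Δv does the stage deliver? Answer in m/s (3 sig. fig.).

Stage wet mass = m₀ − payload = 171,000 − 5,620 = 165,380 kg.
Stage dry mass = ε × stage wet mass = 0.151 × 165,380 = 24,972.4 kg.
Burnout mass m_f = stage dry + payload = 24,972.4 + 5,620 = 30,592.4 kg.
Rocket equation: Δv = v_e · ln(171,000/30,592.4) = 4360.0 × ln(5.59) = 4360.0 × 1.7209 ≈ 7503 m/s.

Δv ≈ 7500 m/s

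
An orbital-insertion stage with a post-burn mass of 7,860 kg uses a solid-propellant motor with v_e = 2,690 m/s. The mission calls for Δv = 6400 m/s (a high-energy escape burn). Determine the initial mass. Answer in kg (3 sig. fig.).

m₀/m_f = exp(Δv / v_e) = exp(6400 / 2690.0) = exp(2.3792) = 10.7961.
m₀ = m_f × 10.7961 = 7,860 × 10.7961 = 84,857.3 kg.

initial mass ≈ 84900 kg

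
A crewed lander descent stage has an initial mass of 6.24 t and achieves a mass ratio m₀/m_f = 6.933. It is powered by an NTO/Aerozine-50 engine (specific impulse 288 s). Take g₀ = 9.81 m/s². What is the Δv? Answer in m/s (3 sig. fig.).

v_e = Isp · g₀ = 288 × 9.81 = 2825.3 m/s.
From the ideal rocket equation, Δv = v_e · ln(6.933) = 2825.3 × 1.9363 ≈ 5470.6 m/s.

Δv ≈ 5470 m/s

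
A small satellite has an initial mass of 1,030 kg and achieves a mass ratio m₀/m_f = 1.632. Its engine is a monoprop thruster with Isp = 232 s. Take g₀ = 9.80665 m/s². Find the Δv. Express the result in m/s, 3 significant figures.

Δv ≈ 1110 m/s

v_e = Isp · g₀ = 232 × 9.80665 = 2275.1 m/s.
Rocket equation: Δv = v_e · ln(1.632) = 2275.1 × 0.4898 ≈ 1114.4 m/s.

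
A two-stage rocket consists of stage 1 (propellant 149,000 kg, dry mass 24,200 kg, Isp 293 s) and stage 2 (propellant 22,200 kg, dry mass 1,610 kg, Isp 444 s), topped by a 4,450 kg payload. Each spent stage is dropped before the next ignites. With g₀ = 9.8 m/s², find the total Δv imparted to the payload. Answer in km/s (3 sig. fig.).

Δv ≈ 10.6 km/s

Ignition mass of stage 1 = 149,000+24,200 + 22,200+1,610 + 4,450 = 201,460 kg.
Stage 1: m₀ = 201,460 kg, m_f = 201,460 − 149,000 = 52,460 kg; Δv = 293×9.8×ln(3.84) = 2871.4×1.3455 ≈ 3864 m/s.
Stage 2: m₀ = 28,260 kg, m_f = 28,260 − 22,200 = 6,060 kg; Δv = 444×9.8×ln(4.663) = 4351.2×1.5397 ≈ 6700 m/s.
Total Δv = 3864 + 6700 = 10564 m/s.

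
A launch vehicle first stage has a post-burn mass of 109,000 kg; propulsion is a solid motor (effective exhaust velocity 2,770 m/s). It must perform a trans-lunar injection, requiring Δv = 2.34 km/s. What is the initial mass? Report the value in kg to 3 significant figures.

From the ideal rocket equation, m₀/m_f = exp(Δv / v_e) = exp(2340 / 2770.0) = exp(0.8448) = 2.3274.
m₀ = m_f × 2.3274 = 109,000 × 2.3274 = 253,687 kg.

initial mass ≈ 254000 kg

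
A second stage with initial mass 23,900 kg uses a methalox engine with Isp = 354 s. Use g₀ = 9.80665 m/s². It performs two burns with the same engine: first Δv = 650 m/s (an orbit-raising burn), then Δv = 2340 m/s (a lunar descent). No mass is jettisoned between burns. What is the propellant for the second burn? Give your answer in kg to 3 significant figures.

v_e = Isp · g₀ = 354 × 9.80665 = 3471.6 m/s.
After the first burn: m = 23900 × exp(−650/3471.6) = 23900 × 0.82925 = 19,819.1 kg.
After the second burn: m = 19,819.1 × exp(−2340/3471.6) = 19,819.1 × 0.50964 = 10,100.6 kg.
Second-burn propellant = 19,819.1 − 10,100.6 = 9,718.5 kg.

propellant for the second burn ≈ 9720 kg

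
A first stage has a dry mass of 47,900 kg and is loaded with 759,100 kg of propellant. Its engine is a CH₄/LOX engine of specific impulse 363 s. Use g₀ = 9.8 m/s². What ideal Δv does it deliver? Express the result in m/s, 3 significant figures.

v_e = Isp · g₀ = 363 × 9.8 = 3557.4 m/s.
m₀ = m_dry + m_prop = 47,900 + 759,100 = 807,000 kg.
By the Tsiolkovsky rocket equation, Δv = v_e · ln(m₀/m_f) = 3557.4 × ln(16.85) = 3557.4 × 2.8242 ≈ 10046.8 m/s.

Δv ≈ 10000 m/s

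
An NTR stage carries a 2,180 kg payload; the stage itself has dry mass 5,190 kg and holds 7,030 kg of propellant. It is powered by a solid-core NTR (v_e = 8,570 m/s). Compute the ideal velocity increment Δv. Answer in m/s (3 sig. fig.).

m₀ = payload + dry + propellant = 2,180 + 5,190 + 7,030 = 14,400 kg.
m_f = payload + dry = 2,180 + 5,190 = 7,370 kg.
Δv = v_e · ln(m₀/m_f) = 8570.0 × ln(1.954) = 8570.0 × 0.6698 ≈ 5740.3 m/s.

Δv ≈ 5740 m/s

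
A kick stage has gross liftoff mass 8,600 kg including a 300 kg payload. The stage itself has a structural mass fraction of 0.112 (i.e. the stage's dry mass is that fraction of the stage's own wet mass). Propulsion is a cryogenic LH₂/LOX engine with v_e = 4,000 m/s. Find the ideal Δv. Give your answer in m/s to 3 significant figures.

Δv ≈ 7780 m/s

Stage wet mass = m₀ − payload = 8,600 − 300 = 8,300 kg.
Stage dry mass = ε × stage wet mass = 0.112 × 8,300 = 929.6 kg.
Burnout mass m_f = stage dry + payload = 929.6 + 300 = 1,229.6 kg.
Δv = v_e · ln(8,600/1,229.6) = 4000.0 × ln(6.994) = 4000.0 × 1.9451 ≈ 7780 m/s.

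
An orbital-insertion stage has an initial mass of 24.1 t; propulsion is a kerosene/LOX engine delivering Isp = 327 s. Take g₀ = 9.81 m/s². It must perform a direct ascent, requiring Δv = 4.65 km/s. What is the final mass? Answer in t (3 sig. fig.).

final mass ≈ 5.66 t

v_e = Isp · g₀ = 327 × 9.81 = 3207.9 m/s.
m₀/m_f = exp(Δv / v_e) = exp(4650 / 3207.9) = exp(1.4496) = 4.2612.
m_f = m₀ / 4.2612 = 24.1 / 4.2612 = 5.65568 t.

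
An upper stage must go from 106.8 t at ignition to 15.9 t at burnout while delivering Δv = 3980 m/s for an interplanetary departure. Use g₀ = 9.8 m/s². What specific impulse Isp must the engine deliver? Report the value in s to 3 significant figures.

Isp ≈ 213 s

ln(m₀/m_f) = ln(106800/15900) = ln(6.717) = 1.9046.
v_e = Δv / ln(m₀/m_f) = 3980 / 1.9046 = 2089.6 m/s.
Isp = v_e / g₀ = 2089.6 / 9.8 = 213.2 s.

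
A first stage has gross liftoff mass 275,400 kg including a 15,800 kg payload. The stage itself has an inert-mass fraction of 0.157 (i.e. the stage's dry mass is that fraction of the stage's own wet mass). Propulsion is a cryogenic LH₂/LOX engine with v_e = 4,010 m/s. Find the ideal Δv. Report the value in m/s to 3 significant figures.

Stage wet mass = m₀ − payload = 275,400 − 15,800 = 259,600 kg.
Stage dry mass = ε × stage wet mass = 0.157 × 259,600 = 40,757.2 kg.
Burnout mass m_f = stage dry + payload = 40,757.2 + 15,800 = 56,557.2 kg.
By the Tsiolkovsky rocket equation, Δv = v_e · ln(275,400/56,557.2) = 4010.0 × ln(4.869) = 4010.0 × 1.5830 ≈ 6348 m/s.

Δv ≈ 6350 m/s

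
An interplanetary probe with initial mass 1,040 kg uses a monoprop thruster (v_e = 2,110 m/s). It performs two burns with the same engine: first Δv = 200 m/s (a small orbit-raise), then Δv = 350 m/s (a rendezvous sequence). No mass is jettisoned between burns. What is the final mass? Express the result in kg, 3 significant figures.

After the first burn: m = 1040 × exp(−200/2110.0) = 1040 × 0.90957 = 945.953 kg.
After the second burn: m = 945.953 × exp(−350/2110.0) = 945.953 × 0.84715 = 801.364 kg.

final mass ≈ 801 kg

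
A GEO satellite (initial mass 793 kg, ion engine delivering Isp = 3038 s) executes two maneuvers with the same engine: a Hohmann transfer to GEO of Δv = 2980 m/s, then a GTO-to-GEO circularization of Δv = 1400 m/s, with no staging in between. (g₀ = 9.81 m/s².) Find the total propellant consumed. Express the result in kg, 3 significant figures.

v_e = Isp · g₀ = 3038 × 9.81 = 29802.8 m/s.
After the first burn: m = 793 × exp(−2980/29802.8) = 793 × 0.90485 = 717.546 kg.
After the second burn: m = 717.546 × exp(−1400/29802.8) = 717.546 × 0.95411 = 684.618 kg.
Total propellant = m₀ − m_final = 793 − 684.618 = 108.382 kg.

total propellant consumed ≈ 108 kg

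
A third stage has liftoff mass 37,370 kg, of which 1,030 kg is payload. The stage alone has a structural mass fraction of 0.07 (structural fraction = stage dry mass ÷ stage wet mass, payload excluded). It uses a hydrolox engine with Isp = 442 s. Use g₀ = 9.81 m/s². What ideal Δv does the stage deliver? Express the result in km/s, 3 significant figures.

Stage wet mass = m₀ − payload = 37,370 − 1,030 = 36,340 kg.
Stage dry mass = ε × stage wet mass = 0.07 × 36,340 = 2,543.8 kg.
Burnout mass m_f = stage dry + payload = 2,543.8 + 1,030 = 3,573.8 kg.
v_e = Isp · g₀ = 442 × 9.81 = 4336.0 m/s.
Δv = v_e · ln(37,370/3,573.8) = 4336.0 × ln(10.46) = 4336.0 × 2.3472 ≈ 10178 m/s.

Δv ≈ 10.2 km/s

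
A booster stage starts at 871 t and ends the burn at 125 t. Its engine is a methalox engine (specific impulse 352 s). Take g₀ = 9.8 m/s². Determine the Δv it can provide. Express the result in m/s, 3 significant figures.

v_e = Isp · g₀ = 352 × 9.8 = 3449.6 m/s.
Δv = v_e · ln(m₀/m_f) = 3449.6 × ln(6.968) = 3449.6 × 1.9413 ≈ 6696.8 m/s.

Δv ≈ 6700 m/s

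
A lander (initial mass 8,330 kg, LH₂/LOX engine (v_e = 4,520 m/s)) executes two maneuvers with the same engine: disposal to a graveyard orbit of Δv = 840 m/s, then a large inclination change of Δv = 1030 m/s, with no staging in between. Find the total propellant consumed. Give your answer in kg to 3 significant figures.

total propellant consumed ≈ 2820 kg

After the first burn: m = 8330 × exp(−840/4520.0) = 8330 × 0.83041 = 6,917.32 kg.
After the second burn: m = 6,917.32 × exp(−1030/4520.0) = 6,917.32 × 0.79622 = 5,507.71 kg.
Total propellant = m₀ − m_final = 8330 − 5,507.71 = 2,822.29 kg.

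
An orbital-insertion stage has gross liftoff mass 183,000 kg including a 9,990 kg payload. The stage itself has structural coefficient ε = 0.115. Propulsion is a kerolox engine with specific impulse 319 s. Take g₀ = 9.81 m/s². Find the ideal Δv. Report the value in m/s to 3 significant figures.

Stage wet mass = m₀ − payload = 183,000 − 9,990 = 173,010 kg.
Stage dry mass = ε × stage wet mass = 0.115 × 173,010 = 19,896.2 kg.
Burnout mass m_f = stage dry + payload = 19,896.2 + 9,990 = 29,886.2 kg.
v_e = Isp · g₀ = 319 × 9.81 = 3129.4 m/s.
From the ideal rocket equation, Δv = v_e · ln(183,000/29,886.2) = 3129.4 × ln(6.123) = 3129.4 × 1.8121 ≈ 5671 m/s.

Δv ≈ 5670 m/s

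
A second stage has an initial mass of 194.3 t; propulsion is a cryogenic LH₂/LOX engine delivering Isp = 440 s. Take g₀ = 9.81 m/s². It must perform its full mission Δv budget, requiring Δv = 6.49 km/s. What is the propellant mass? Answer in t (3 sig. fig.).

propellant mass ≈ 151 t

v_e = Isp · g₀ = 440 × 9.81 = 4316.4 m/s.
Using Δv = v_e ln(m₀/m_f): m₀/m_f = exp(Δv / v_e) = exp(6490 / 4316.4) = exp(1.5036) = 4.4977.
m_f = 194.3 / 4.4977 = 43.1999 t, so propellant = m₀ − m_f = 194.3 − 43.1999 = 151.1001 t.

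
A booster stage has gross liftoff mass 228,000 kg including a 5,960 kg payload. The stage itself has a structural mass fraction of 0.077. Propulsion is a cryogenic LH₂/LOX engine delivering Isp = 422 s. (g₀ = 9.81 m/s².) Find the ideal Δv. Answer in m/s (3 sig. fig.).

Δv ≈ 9490 m/s

Stage wet mass = m₀ − payload = 228,000 − 5,960 = 222,040 kg.
Stage dry mass = ε × stage wet mass = 0.077 × 222,040 = 17,097.1 kg.
Burnout mass m_f = stage dry + payload = 17,097.1 + 5,960 = 23,057.1 kg.
v_e = Isp · g₀ = 422 × 9.81 = 4139.8 m/s.
By the Tsiolkovsky rocket equation, Δv = v_e · ln(228,000/23,057.1) = 4139.8 × ln(9.888) = 4139.8 × 2.2914 ≈ 9486 m/s.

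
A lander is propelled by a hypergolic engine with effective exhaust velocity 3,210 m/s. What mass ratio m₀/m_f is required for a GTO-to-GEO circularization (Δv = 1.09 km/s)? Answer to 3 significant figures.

From the ideal rocket equation, m₀/m_f = exp(Δv / v_e) = exp(1090 / 3210.0) = exp(0.3396) = 1.4043.

mass ratio ≈ 1.40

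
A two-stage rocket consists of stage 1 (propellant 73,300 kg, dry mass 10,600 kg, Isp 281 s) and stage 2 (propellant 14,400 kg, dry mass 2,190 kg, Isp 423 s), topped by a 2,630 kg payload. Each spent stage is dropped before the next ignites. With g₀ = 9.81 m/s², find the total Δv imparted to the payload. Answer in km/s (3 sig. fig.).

Ignition mass of stage 1 = 73,300+10,600 + 14,400+2,190 + 2,630 = 103,120 kg.
Stage 1: m₀ = 103,120 kg, m_f = 103,120 − 73,300 = 29,820 kg; Δv = 281×9.81×ln(3.458) = 2756.6×1.2407 ≈ 3420 m/s.
Stage 2: m₀ = 19,220 kg, m_f = 19,220 − 14,400 = 4,820 kg; Δv = 423×9.81×ln(3.988) = 4149.6×1.3832 ≈ 5740 m/s.
Total Δv = 3420 + 5740 = 9160 m/s.

Δv ≈ 9.16 km/s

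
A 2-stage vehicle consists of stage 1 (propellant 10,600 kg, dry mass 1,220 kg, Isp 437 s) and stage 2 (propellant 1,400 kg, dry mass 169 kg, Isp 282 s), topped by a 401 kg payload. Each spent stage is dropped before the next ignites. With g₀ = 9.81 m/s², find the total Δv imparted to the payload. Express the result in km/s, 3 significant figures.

Ignition mass of stage 1 = 10,600+1,220 + 1,400+169 + 401 = 13,790 kg.
Stage 1: m₀ = 13,790 kg, m_f = 13,790 − 10,600 = 3,190 kg; Δv = 437×9.81×ln(4.323) = 4287.0×1.4639 ≈ 6276 m/s.
Stage 2: m₀ = 1,970 kg, m_f = 1,970 − 1,400 = 570 kg; Δv = 282×9.81×ln(3.456) = 2766.4×1.2402 ≈ 3431 m/s.
Total Δv = 6276 + 3431 = 9707 m/s.

Δv ≈ 9.71 km/s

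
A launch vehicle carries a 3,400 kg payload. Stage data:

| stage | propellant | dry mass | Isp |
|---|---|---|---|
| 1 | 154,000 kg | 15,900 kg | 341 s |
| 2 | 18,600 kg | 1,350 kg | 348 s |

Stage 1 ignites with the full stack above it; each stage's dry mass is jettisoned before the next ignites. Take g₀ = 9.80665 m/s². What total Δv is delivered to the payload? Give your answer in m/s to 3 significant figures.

Ignition mass of stage 1 = 154,000+15,900 + 18,600+1,350 + 3,400 = 193,250 kg.
Stage 1: m₀ = 193,250 kg, m_f = 193,250 − 154,000 = 39,250 kg; Δv = 341×9.80665×ln(4.924) = 3344.1×1.5940 ≈ 5331 m/s.
Stage 2: m₀ = 23,350 kg, m_f = 23,350 − 18,600 = 4,750 kg; Δv = 348×9.80665×ln(4.916) = 3412.7×1.5925 ≈ 5435 m/s.
Total Δv = 5331 + 5435 = 10766 m/s.

Δv ≈ 10800 m/s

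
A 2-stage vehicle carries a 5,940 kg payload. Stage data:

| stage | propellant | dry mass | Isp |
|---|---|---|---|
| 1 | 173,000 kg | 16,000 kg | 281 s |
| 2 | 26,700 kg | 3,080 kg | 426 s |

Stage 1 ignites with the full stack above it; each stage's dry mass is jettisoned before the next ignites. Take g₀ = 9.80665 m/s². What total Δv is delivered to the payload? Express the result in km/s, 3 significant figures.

Ignition mass of stage 1 = 173,000+16,000 + 26,700+3,080 + 5,940 = 224,720 kg.
Stage 1: m₀ = 224,720 kg, m_f = 224,720 − 173,000 = 51,720 kg; Δv = 281×9.80665×ln(4.345) = 2755.7×1.4690 ≈ 4048 m/s.
Stage 2: m₀ = 35,720 kg, m_f = 35,720 − 26,700 = 9,020 kg; Δv = 426×9.80665×ln(3.96) = 4177.6×1.3763 ≈ 5750 m/s.
Total Δv = 4048 + 5750 = 9798 m/s.

Δv ≈ 9.80 km/s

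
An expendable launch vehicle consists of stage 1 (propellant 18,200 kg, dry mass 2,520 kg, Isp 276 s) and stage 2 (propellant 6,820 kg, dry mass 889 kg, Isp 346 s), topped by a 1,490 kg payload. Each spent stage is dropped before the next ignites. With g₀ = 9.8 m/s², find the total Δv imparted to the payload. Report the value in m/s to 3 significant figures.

Δv ≈ 7120 m/s

Ignition mass of stage 1 = 18,200+2,520 + 6,820+889 + 1,490 = 29,919 kg.
Stage 1: m₀ = 29,919 kg, m_f = 29,919 − 18,200 = 11,719 kg; Δv = 276×9.8×ln(2.553) = 2704.8×0.9373 ≈ 2535 m/s.
Stage 2: m₀ = 9,199 kg, m_f = 9,199 − 6,820 = 2,379 kg; Δv = 346×9.8×ln(3.867) = 3390.8×1.3524 ≈ 4586 m/s.
Total Δv = 2535 + 4586 = 7121 m/s.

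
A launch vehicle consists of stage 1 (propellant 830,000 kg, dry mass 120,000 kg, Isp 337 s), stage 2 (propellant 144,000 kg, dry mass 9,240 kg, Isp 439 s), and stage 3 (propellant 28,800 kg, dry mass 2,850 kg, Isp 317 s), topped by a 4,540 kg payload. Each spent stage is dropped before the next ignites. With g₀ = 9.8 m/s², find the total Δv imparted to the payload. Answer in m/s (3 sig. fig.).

Δv ≈ 15400 m/s

Ignition mass of stage 1 = 830,000+120,000 + 144,000+9,240 + 28,800+2,850 + 4,540 = 1,139,430 kg.
Stage 1: m₀ = 1,139,430 kg, m_f = 1,139,430 − 830,000 = 309,430 kg; Δv = 337×9.8×ln(3.682) = 3302.6×1.3036 ≈ 4305 m/s.
Stage 2: m₀ = 189,430 kg, m_f = 189,430 − 144,000 = 45,430 kg; Δv = 439×9.8×ln(4.17) = 4302.2×1.4278 ≈ 6143 m/s.
Stage 3: m₀ = 36,190 kg, m_f = 36,190 − 28,800 = 7,390 kg; Δv = 317×9.8×ln(4.897) = 3106.6×1.5887 ≈ 4935 m/s.
Total Δv = 4305 + 6143 + 4935 = 15383 m/s.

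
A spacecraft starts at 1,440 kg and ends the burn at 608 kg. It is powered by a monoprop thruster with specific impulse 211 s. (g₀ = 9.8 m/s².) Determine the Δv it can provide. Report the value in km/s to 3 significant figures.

Δv ≈ 1.78 km/s

v_e = Isp · g₀ = 211 × 9.8 = 2067.8 m/s.
Δv = v_e · ln(m₀/m_f) = 2067.8 × ln(2.368) = 2067.8 × 0.8622 ≈ 1782.9 m/s.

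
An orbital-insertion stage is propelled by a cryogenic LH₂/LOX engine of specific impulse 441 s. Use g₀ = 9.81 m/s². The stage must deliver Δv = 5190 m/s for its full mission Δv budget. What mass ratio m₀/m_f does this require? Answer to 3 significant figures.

mass ratio ≈ 3.32

v_e = Isp · g₀ = 441 × 9.81 = 4326.2 m/s.
From the ideal rocket equation, m₀/m_f = exp(Δv / v_e) = exp(5190 / 4326.2) = exp(1.1997) = 3.3190.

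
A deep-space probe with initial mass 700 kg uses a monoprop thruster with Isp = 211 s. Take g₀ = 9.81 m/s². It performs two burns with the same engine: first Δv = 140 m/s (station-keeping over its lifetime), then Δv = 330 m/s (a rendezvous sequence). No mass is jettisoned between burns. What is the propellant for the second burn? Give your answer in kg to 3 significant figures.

v_e = Isp · g₀ = 211 × 9.81 = 2069.9 m/s.
After the first burn: m = 700 × exp(−140/2069.9) = 700 × 0.93460 = 654.22 kg.
After the second burn: m = 654.22 × exp(−330/2069.9) = 654.22 × 0.85263 = 557.808 kg.
Second-burn propellant = 654.22 − 557.808 = 96.412 kg.

propellant for the second burn ≈ 96.4 kg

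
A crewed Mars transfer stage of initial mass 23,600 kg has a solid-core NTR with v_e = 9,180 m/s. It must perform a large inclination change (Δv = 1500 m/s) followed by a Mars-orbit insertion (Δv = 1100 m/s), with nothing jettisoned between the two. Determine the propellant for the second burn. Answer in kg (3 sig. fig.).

propellant for the second burn ≈ 2260 kg

After the first burn: m = 23600 × exp(−1500/9180.0) = 23600 × 0.84925 = 20,042.3 kg.
After the second burn: m = 20,042.3 × exp(−1100/9180.0) = 20,042.3 × 0.88708 = 17,779.1 kg.
Second-burn propellant = 20,042.3 − 17,779.1 = 2,263.2 kg.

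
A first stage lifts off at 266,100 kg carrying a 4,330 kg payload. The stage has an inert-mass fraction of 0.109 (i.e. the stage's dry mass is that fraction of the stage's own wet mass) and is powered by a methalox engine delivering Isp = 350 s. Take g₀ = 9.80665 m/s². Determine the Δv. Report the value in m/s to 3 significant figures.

Stage wet mass = m₀ − payload = 266,100 − 4,330 = 261,770 kg.
Stage dry mass = ε × stage wet mass = 0.109 × 261,770 = 28,532.9 kg.
Burnout mass m_f = stage dry + payload = 28,532.9 + 4,330 = 32,862.9 kg.
v_e = Isp · g₀ = 350 × 9.80665 = 3432.3 m/s.
Δv = v_e · ln(266,100/32,862.9) = 3432.3 × ln(8.097) = 3432.3 × 2.0915 ≈ 7179 m/s.

Δv ≈ 7180 m/s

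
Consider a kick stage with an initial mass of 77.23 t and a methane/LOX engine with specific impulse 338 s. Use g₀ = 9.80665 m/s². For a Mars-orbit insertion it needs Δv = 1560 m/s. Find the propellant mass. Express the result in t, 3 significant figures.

v_e = Isp · g₀ = 338 × 9.80665 = 3314.6 m/s.
m₀/m_f = exp(Δv / v_e) = exp(1560 / 3314.6) = exp(0.4706) = 1.6010.
m_f = 77.23 / 1.6010 = 48.2386 t, so propellant = m₀ − m_f = 77.23 − 48.2386 = 28.9914 t.

propellant mass ≈ 29.0 t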